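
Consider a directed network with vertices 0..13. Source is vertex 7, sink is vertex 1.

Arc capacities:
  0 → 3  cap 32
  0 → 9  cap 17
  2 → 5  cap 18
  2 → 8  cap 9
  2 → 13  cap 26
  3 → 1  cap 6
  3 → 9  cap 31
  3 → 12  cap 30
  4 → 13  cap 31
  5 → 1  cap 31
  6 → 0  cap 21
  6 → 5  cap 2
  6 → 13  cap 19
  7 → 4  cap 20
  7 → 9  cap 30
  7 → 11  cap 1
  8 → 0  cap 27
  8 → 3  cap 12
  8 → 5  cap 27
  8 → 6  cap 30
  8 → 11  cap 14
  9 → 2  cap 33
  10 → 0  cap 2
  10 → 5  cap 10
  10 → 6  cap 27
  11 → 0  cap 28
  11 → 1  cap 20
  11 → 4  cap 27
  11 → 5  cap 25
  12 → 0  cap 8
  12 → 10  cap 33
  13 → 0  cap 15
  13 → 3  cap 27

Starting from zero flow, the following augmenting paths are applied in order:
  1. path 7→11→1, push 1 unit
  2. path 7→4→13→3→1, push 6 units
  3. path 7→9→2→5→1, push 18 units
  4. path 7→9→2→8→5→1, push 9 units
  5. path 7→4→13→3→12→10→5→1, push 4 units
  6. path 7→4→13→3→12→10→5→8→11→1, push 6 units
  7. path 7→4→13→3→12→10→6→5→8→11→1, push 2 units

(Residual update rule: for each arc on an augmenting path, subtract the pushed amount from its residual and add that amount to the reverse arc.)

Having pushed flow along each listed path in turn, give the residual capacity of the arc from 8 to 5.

Residual capacity of (8,5): 26

after path 1 (7→11→1, push 1): res(8,5)=27
after path 2 (7→4→13→3→1, push 6): res(8,5)=27
after path 3 (7→9→2→5→1, push 18): res(8,5)=27
after path 4 (7→9→2→8→5→1, push 9): res(8,5)=18
after path 5 (7→4→13→3→12→10→5→1, push 4): res(8,5)=18
after path 6 (7→4→13→3→12→10→5→8→11→1, push 6): res(8,5)=24
after path 7 (7→4→13→3→12→10→6→5→8→11→1, push 2): res(8,5)=26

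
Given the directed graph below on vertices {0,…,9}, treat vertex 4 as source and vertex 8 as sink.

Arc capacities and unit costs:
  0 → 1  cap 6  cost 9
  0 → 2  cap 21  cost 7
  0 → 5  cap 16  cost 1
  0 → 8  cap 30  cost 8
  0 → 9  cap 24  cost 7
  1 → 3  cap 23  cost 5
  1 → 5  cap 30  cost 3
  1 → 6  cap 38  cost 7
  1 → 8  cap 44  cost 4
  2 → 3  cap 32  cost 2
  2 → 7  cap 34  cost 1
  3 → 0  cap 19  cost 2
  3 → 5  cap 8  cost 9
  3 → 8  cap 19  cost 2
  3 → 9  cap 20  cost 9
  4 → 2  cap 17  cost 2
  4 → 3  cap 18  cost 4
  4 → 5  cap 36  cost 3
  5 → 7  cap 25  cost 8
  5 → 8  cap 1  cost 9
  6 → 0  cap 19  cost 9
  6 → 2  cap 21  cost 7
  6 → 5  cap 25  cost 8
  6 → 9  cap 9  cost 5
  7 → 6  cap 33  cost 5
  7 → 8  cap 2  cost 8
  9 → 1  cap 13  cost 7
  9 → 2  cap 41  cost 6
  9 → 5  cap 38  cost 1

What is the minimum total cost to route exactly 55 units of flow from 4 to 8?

shortest-cost path #1: 4→3→8 push 18 @ unit cost 6 (adds 108)
shortest-cost path #2: 4→2→3→8 push 1 @ unit cost 6 (adds 6)
shortest-cost path #3: 4→2→7→8 push 2 @ unit cost 11 (adds 22)
shortest-cost path #4: 4→5→8 push 1 @ unit cost 12 (adds 12)
shortest-cost path #5: 4→2→3→0→8 push 14 @ unit cost 14 (adds 196)
shortest-cost path #6: 4→5→7→2→3→0→8 push 2 @ unit cost 22 (adds 44)
shortest-cost path #7: 4→5→7→6→9→1→8 push 9 @ unit cost 32 (adds 288)
shortest-cost path #8: 4→5→7→6→0→8 push 8 @ unit cost 33 (adds 264)
total cost = 940

Minimum cost for 55 units: 940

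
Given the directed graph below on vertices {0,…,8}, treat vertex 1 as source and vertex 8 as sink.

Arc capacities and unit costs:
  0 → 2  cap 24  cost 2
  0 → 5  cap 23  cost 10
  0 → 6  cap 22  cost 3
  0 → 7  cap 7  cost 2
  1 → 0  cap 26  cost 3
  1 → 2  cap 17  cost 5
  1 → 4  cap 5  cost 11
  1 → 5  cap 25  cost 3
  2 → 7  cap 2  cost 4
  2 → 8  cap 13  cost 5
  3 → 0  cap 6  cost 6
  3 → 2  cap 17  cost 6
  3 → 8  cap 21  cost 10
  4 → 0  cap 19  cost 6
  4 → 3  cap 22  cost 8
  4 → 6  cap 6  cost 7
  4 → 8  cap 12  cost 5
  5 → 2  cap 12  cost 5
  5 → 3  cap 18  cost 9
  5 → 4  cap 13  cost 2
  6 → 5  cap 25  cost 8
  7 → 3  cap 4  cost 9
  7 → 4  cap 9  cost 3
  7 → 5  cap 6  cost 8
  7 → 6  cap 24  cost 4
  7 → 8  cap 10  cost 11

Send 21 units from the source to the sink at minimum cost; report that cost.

shortest-cost path #1: 1→2→8 push 13 @ unit cost 10 (adds 130)
shortest-cost path #2: 1→5→4→8 push 8 @ unit cost 10 (adds 80)
total cost = 210

Minimum cost for 21 units: 210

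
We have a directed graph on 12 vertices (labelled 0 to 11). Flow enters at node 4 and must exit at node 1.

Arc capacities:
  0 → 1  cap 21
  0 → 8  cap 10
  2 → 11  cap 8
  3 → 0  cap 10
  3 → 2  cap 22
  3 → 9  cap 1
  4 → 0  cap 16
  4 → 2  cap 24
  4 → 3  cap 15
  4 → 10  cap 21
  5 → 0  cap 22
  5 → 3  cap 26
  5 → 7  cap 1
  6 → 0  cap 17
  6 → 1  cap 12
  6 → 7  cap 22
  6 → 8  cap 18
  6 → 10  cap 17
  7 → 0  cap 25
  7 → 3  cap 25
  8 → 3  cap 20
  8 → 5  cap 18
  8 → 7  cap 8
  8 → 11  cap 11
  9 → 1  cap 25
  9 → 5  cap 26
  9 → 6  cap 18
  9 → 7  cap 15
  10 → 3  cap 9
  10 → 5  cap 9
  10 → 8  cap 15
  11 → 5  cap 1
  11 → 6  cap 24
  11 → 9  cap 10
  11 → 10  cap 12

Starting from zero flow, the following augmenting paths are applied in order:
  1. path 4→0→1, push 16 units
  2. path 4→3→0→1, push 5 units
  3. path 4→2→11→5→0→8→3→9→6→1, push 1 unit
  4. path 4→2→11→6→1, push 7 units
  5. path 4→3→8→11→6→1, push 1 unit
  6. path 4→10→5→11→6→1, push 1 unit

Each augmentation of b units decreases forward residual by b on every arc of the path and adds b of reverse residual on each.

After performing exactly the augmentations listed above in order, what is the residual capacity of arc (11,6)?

after path 1 (4→0→1, push 16): res(11,6)=24
after path 2 (4→3→0→1, push 5): res(11,6)=24
after path 3 (4→2→11→5→0→8→3→9→6→1, push 1): res(11,6)=24
after path 4 (4→2→11→6→1, push 7): res(11,6)=17
after path 5 (4→3→8→11→6→1, push 1): res(11,6)=16
after path 6 (4→10→5→11→6→1, push 1): res(11,6)=15

Residual capacity of (11,6): 15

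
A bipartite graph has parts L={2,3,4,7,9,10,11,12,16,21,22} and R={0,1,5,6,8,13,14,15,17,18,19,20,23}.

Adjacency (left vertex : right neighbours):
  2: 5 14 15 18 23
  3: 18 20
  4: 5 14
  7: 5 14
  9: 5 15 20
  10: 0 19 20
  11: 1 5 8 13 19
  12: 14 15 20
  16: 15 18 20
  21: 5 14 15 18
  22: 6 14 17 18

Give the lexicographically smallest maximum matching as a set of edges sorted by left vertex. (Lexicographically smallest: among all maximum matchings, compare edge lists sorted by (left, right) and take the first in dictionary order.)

|M| = 9 (so the lex-smallest maximum matching has 9 edges)
process left vertices in ascending order; for each, take the smallest-labelled available neighbour that still permits 9 edges overall, or leave it unmatched if none does
lex-smallest matching: {2-23, 3-18, 4-5, 7-14, 9-15, 10-0, 11-1, 12-20, 22-6}

Lex-smallest maximum matching: {(2,23), (3,18), (4,5), (7,14), (9,15), (10,0), (11,1), (12,20), (22,6)}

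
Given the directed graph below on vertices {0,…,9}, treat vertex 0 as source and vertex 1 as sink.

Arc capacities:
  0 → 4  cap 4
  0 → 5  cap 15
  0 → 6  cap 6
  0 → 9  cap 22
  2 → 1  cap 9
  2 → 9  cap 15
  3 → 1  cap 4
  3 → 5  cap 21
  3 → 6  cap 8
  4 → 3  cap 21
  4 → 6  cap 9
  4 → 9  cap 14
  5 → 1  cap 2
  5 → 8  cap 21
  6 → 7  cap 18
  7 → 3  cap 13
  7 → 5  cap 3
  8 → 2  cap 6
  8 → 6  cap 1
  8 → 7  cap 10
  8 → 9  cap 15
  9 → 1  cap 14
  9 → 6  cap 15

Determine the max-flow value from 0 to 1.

augment #1: 0→5→1 bottleneck 2, total now 2
augment #2: 0→9→1 bottleneck 14, total now 16
augment #3: 0→4→3→1 bottleneck 4, total now 20
augment #4: 0→5→8→2→1 bottleneck 6, total now 26

Maximum flow value: 26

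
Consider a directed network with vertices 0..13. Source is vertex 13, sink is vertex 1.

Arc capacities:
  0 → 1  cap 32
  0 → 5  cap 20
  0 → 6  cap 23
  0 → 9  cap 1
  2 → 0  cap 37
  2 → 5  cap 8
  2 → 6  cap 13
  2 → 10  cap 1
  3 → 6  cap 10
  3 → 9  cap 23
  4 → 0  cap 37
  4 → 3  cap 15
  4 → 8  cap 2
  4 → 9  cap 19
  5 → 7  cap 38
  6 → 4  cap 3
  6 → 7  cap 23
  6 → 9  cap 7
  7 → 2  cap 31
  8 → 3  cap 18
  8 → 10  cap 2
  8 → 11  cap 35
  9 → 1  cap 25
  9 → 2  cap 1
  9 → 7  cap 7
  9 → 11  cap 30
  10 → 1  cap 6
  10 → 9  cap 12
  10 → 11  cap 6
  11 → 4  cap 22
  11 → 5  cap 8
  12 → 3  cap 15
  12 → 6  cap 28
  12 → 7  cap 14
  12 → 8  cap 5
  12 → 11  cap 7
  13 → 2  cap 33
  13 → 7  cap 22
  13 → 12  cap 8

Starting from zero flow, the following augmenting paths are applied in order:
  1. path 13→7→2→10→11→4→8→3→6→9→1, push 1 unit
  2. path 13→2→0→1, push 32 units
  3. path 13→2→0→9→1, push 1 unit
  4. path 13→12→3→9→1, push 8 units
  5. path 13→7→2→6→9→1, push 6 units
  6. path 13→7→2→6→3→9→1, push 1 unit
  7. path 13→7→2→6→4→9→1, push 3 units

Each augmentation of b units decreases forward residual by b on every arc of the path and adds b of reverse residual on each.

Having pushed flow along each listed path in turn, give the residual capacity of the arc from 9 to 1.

Residual capacity of (9,1): 5

after path 1 (13→7→2→10→11→4→8→3→6→9→1, push 1): res(9,1)=24
after path 2 (13→2→0→1, push 32): res(9,1)=24
after path 3 (13→2→0→9→1, push 1): res(9,1)=23
after path 4 (13→12→3→9→1, push 8): res(9,1)=15
after path 5 (13→7→2→6→9→1, push 6): res(9,1)=9
after path 6 (13→7→2→6→3→9→1, push 1): res(9,1)=8
after path 7 (13→7→2→6→4→9→1, push 3): res(9,1)=5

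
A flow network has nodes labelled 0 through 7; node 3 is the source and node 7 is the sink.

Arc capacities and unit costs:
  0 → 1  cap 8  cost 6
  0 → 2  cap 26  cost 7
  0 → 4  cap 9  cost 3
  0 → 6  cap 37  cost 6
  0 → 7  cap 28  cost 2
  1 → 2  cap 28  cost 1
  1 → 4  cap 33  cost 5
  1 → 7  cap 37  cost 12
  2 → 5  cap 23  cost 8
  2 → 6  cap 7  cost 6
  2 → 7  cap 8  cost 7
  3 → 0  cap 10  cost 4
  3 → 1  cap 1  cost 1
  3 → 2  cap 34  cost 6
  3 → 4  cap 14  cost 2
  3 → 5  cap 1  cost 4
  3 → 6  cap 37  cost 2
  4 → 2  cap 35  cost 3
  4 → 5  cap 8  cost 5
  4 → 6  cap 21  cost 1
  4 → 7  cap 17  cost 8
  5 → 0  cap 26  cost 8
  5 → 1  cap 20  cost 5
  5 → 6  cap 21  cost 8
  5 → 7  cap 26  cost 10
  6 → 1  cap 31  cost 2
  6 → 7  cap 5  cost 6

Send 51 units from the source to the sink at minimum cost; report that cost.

shortest-cost path #1: 3→0→7 push 10 @ unit cost 6 (adds 60)
shortest-cost path #2: 3→6→7 push 5 @ unit cost 8 (adds 40)
shortest-cost path #3: 3→1→2→7 push 1 @ unit cost 9 (adds 9)
shortest-cost path #4: 3→4→7 push 14 @ unit cost 10 (adds 140)
shortest-cost path #5: 3→6→1→2→7 push 7 @ unit cost 12 (adds 84)
shortest-cost path #6: 3→5→7 push 1 @ unit cost 14 (adds 14)
shortest-cost path #7: 3→6→1→7 push 13 @ unit cost 16 (adds 208)
total cost = 555

Minimum cost for 51 units: 555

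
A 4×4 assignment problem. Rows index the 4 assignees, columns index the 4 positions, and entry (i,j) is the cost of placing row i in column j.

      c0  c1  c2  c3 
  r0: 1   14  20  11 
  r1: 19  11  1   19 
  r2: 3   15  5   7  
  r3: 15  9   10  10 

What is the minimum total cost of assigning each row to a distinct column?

optimal assignment: row0→col0 (cost 1), row1→col2 (cost 1), row2→col3 (cost 7), row3→col1 (cost 9)
total = 1 + 1 + 7 + 9 = 18

Minimum assignment cost: 18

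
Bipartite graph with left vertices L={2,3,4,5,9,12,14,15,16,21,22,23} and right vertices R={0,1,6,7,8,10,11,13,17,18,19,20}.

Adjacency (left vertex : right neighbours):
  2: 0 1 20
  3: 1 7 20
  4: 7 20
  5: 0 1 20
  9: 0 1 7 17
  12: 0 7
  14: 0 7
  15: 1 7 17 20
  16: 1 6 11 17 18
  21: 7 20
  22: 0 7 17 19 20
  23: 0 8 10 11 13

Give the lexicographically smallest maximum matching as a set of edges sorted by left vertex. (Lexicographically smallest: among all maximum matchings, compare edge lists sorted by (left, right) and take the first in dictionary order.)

|M| = 8 (so the lex-smallest maximum matching has 8 edges)
process left vertices in ascending order; for each, take the smallest-labelled available neighbour that still permits 8 edges overall, or leave it unmatched if none does
lex-smallest matching: {2-0, 3-1, 4-7, 5-20, 9-17, 16-6, 22-19, 23-8}

Lex-smallest maximum matching: {(2,0), (3,1), (4,7), (5,20), (9,17), (16,6), (22,19), (23,8)}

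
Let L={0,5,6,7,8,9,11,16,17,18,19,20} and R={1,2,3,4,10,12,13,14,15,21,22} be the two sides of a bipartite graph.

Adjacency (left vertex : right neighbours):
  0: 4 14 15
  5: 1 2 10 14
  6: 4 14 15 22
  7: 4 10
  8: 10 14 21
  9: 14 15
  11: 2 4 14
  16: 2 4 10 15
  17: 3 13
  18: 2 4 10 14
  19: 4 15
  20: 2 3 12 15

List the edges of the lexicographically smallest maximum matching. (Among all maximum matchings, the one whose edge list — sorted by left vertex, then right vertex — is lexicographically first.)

Lex-smallest maximum matching: {(0,4), (5,1), (6,22), (7,10), (8,21), (9,14), (11,2), (16,15), (17,3), (20,12)}

|M| = 10 (so the lex-smallest maximum matching has 10 edges)
process left vertices in ascending order; for each, take the smallest-labelled available neighbour that still permits 10 edges overall, or leave it unmatched if none does
lex-smallest matching: {0-4, 5-1, 6-22, 7-10, 8-21, 9-14, 11-2, 16-15, 17-3, 20-12}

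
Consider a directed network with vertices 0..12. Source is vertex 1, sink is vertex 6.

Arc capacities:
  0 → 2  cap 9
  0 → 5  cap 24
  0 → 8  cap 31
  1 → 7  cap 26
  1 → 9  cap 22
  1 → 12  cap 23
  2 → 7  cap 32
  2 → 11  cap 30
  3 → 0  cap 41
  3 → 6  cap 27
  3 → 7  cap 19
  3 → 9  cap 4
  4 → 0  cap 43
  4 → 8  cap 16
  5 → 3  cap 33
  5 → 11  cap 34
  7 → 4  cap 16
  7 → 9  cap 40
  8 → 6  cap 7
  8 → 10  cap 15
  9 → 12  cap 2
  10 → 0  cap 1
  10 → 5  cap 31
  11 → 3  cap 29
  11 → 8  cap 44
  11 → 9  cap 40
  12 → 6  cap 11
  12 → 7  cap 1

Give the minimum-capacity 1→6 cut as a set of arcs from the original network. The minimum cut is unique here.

augment #1: 1→12→6 push 11
augment #2: 1→7→4→8→6 push 7
augment #3: 1→7→4→0→5→3→6 push 9
max flow = 27; residual-reachable set from 1 gives S-side
cut edges (S→T): {(7,4), (12,6)} total cap 27

Min-cut arcs: {(7,4), (12,6)} (total capacity 27)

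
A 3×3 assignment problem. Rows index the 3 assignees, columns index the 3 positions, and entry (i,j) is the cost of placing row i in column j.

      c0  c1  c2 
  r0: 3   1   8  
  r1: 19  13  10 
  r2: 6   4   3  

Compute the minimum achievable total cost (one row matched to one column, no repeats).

Minimum assignment cost: 17

one of 2 optimal assignments: row0→col0 (cost 3), row1→col2 (cost 10), row2→col1 (cost 4)
total = 3 + 10 + 4 = 17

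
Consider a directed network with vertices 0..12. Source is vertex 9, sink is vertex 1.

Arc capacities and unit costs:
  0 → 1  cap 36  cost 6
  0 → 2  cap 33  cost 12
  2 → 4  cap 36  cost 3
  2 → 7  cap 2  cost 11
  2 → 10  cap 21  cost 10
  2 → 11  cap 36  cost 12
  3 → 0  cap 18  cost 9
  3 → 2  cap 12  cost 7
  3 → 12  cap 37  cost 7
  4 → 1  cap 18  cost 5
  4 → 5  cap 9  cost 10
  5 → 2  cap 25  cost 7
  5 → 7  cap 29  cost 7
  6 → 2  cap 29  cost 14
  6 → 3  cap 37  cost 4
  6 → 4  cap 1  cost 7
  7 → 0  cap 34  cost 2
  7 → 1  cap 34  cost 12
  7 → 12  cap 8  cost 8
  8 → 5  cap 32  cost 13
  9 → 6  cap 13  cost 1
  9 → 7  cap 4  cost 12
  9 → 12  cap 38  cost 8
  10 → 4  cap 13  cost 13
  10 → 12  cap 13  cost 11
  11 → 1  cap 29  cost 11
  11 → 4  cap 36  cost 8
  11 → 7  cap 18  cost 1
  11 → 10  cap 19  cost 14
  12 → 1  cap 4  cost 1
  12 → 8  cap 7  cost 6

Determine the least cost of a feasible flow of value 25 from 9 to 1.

shortest-cost path #1: 9→12→1 push 4 @ unit cost 9 (adds 36)
shortest-cost path #2: 9→6→4→1 push 1 @ unit cost 13 (adds 13)
shortest-cost path #3: 9→7→0→1 push 4 @ unit cost 20 (adds 80)
shortest-cost path #4: 9→6→3→0→1 push 12 @ unit cost 20 (adds 240)
shortest-cost path #5: 9→12→8→5→7→0→1 push 4 @ unit cost 42 (adds 168)
total cost = 537

Minimum cost for 25 units: 537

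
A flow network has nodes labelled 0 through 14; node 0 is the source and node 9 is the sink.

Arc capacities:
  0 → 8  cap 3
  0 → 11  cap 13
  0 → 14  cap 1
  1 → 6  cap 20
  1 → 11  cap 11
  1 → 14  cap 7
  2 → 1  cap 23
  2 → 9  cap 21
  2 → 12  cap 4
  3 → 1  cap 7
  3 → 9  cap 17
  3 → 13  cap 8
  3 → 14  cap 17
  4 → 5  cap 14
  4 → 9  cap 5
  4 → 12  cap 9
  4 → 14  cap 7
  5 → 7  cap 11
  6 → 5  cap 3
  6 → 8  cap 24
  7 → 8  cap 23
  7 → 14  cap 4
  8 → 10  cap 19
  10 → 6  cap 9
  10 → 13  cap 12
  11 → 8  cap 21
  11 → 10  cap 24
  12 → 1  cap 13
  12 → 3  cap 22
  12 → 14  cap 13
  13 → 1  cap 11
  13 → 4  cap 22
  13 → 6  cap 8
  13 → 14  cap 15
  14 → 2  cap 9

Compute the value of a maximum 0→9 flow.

augment #1: 0→14→2→9 bottleneck 1, total now 1
augment #2: 0→8→10→13→4→9 bottleneck 3, total now 4
augment #3: 0→11→10→13→4→9 bottleneck 2, total now 6
augment #4: 0→11→10→13→14→2→9 bottleneck 7, total now 13
augment #5: 0→11→10→6→5→7→14→2→9 bottleneck 1, total now 14
augment #6: 0→11→10→6→5→7→14→13→4→12→3→9 bottleneck 2, total now 16

Maximum flow value: 16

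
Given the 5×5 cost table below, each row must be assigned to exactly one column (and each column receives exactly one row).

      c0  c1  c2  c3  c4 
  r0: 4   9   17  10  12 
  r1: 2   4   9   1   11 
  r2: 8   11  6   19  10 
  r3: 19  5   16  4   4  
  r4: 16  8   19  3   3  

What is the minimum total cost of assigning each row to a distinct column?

Minimum assignment cost: 19

optimal assignment: row0→col0 (cost 4), row1→col3 (cost 1), row2→col2 (cost 6), row3→col1 (cost 5), row4→col4 (cost 3)
total = 4 + 1 + 6 + 5 + 3 = 19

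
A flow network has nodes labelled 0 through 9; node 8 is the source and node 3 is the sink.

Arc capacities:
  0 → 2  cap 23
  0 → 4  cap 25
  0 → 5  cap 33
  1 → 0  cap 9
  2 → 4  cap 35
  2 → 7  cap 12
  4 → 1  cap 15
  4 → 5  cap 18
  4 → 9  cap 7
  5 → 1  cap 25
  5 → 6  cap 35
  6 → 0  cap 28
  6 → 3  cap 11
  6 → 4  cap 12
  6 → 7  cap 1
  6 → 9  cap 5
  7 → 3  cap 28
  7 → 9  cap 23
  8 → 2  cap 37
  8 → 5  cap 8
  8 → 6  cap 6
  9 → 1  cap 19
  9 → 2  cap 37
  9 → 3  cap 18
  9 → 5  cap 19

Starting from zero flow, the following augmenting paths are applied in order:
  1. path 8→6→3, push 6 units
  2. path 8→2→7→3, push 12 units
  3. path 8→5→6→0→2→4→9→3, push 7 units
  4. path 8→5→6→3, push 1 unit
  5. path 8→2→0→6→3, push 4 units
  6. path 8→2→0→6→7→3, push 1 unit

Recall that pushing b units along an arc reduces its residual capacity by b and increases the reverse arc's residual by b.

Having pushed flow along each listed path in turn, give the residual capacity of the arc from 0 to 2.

after path 1 (8→6→3, push 6): res(0,2)=23
after path 2 (8→2→7→3, push 12): res(0,2)=23
after path 3 (8→5→6→0→2→4→9→3, push 7): res(0,2)=16
after path 4 (8→5→6→3, push 1): res(0,2)=16
after path 5 (8→2→0→6→3, push 4): res(0,2)=20
after path 6 (8→2→0→6→7→3, push 1): res(0,2)=21

Residual capacity of (0,2): 21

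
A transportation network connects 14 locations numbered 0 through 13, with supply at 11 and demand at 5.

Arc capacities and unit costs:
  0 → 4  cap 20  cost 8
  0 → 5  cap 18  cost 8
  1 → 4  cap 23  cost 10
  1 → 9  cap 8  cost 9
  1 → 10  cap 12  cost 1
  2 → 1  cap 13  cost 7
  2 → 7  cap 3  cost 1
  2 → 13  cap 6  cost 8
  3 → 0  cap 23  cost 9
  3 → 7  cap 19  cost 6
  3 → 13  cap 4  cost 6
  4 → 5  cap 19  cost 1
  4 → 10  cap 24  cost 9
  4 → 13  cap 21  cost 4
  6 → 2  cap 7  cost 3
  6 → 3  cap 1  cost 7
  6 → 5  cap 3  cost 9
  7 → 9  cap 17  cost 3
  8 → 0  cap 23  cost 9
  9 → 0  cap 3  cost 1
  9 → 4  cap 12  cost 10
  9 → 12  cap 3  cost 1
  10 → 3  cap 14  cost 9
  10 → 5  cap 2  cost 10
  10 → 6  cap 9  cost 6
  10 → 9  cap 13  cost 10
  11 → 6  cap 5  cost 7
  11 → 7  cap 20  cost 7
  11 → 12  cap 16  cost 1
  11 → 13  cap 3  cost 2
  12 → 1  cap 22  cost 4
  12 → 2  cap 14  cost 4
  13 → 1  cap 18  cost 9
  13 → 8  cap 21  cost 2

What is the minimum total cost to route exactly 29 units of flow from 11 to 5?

Minimum cost for 29 units: 508

shortest-cost path #1: 11→12→1→4→5 push 16 @ unit cost 16 (adds 256)
shortest-cost path #2: 11→6→5 push 3 @ unit cost 16 (adds 48)
shortest-cost path #3: 11→7→9→0→5 push 3 @ unit cost 19 (adds 57)
shortest-cost path #4: 11→13→8→0→5 push 3 @ unit cost 21 (adds 63)
shortest-cost path #5: 11→7→9→4→5 push 3 @ unit cost 21 (adds 63)
shortest-cost path #6: 11→7→9→4→1→10→5 push 1 @ unit cost 21 (adds 21)
total cost = 508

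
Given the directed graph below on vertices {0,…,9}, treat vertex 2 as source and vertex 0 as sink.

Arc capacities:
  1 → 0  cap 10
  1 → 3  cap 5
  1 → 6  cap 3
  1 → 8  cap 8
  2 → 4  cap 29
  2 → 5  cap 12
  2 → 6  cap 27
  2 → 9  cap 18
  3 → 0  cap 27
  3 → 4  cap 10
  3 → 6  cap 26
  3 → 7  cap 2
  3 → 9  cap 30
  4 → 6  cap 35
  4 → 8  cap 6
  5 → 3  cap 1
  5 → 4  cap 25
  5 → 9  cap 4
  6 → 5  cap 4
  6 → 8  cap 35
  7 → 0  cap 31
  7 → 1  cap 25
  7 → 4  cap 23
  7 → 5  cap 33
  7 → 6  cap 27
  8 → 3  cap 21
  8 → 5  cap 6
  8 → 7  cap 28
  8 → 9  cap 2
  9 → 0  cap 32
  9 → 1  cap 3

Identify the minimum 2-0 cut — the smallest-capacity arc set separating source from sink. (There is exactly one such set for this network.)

augment #1: 2→9→0 push 18
augment #2: 2→5→3→0 push 1
augment #3: 2→5→9→0 push 4
augment #4: 2→4→8→3→0 push 6
augment #5: 2→6→8→3→0 push 15
augment #6: 2→6→8→7→0 push 12
augment #7: 2→4→6→8→7→0 push 8
max flow = 64; residual-reachable set from 2 gives S-side
cut edges (S→T): {(2,9), (4,8), (5,3), (5,9), (6,8)} total cap 64

Min-cut arcs: {(2,9), (4,8), (5,3), (5,9), (6,8)} (total capacity 64)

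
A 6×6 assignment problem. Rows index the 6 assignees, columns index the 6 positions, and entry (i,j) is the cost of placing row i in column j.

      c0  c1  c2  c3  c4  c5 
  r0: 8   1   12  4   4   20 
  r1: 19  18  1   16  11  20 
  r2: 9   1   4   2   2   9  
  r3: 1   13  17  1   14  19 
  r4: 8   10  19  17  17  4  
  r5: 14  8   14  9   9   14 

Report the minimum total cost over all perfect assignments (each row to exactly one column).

one of 2 optimal assignments: row0→col1 (cost 1), row1→col2 (cost 1), row2→col3 (cost 2), row3→col0 (cost 1), row4→col5 (cost 4), row5→col4 (cost 9)
total = 1 + 1 + 2 + 1 + 4 + 9 = 18

Minimum assignment cost: 18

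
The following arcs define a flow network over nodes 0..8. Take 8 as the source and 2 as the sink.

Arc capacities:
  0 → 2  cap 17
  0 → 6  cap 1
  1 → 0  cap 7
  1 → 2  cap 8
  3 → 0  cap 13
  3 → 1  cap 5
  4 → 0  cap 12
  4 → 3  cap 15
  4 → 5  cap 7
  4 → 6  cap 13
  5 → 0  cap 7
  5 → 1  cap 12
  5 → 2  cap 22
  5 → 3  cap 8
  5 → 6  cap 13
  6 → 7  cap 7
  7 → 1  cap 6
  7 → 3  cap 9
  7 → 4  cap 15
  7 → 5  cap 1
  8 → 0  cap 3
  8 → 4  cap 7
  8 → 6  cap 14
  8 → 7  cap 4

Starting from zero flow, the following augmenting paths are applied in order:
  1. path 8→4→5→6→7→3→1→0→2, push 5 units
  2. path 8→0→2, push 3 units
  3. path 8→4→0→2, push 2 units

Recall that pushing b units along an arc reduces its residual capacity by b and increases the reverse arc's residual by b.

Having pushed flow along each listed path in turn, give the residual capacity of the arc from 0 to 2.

Residual capacity of (0,2): 7

after path 1 (8→4→5→6→7→3→1→0→2, push 5): res(0,2)=12
after path 2 (8→0→2, push 3): res(0,2)=9
after path 3 (8→4→0→2, push 2): res(0,2)=7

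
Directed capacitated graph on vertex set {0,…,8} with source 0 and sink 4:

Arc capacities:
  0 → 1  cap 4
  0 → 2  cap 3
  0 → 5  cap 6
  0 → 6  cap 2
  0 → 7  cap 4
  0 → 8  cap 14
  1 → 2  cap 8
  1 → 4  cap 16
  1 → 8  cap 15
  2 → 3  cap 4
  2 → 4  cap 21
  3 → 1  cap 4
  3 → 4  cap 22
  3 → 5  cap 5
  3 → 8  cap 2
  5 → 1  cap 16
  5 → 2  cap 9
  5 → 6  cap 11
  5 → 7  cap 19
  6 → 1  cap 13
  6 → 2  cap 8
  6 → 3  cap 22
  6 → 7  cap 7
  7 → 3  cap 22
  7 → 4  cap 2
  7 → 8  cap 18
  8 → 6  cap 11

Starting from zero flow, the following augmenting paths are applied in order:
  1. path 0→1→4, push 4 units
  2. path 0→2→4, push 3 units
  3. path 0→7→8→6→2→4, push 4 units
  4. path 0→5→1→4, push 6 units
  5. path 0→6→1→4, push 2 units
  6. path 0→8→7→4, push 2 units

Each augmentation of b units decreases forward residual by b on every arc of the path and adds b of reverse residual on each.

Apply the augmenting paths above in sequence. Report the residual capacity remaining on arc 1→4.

after path 1 (0→1→4, push 4): res(1,4)=12
after path 2 (0→2→4, push 3): res(1,4)=12
after path 3 (0→7→8→6→2→4, push 4): res(1,4)=12
after path 4 (0→5→1→4, push 6): res(1,4)=6
after path 5 (0→6→1→4, push 2): res(1,4)=4
after path 6 (0→8→7→4, push 2): res(1,4)=4

Residual capacity of (1,4): 4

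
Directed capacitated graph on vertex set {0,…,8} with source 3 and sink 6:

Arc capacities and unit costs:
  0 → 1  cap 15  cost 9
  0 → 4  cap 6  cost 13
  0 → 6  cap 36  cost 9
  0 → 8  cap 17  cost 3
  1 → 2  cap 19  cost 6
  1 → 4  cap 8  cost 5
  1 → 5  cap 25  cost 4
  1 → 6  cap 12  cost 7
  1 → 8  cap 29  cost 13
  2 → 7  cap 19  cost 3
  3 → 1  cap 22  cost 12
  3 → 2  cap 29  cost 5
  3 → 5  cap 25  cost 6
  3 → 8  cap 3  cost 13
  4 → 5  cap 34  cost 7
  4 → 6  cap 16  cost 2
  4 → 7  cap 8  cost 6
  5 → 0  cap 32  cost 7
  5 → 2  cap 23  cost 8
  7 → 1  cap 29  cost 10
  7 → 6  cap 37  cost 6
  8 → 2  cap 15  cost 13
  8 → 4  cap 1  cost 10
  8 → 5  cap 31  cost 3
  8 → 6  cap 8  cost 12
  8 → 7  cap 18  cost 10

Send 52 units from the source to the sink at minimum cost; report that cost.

Minimum cost for 52 units: 932

shortest-cost path #1: 3→2→7→6 push 19 @ unit cost 14 (adds 266)
shortest-cost path #2: 3→1→6 push 12 @ unit cost 19 (adds 228)
shortest-cost path #3: 3→1→4→6 push 8 @ unit cost 19 (adds 152)
shortest-cost path #4: 3→5→0→6 push 13 @ unit cost 22 (adds 286)
total cost = 932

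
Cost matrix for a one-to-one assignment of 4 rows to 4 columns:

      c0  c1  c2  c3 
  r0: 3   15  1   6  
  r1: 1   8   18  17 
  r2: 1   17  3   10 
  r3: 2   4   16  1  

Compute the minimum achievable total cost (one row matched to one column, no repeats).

Minimum assignment cost: 11

optimal assignment: row0→col2 (cost 1), row1→col1 (cost 8), row2→col0 (cost 1), row3→col3 (cost 1)
total = 1 + 8 + 1 + 1 = 11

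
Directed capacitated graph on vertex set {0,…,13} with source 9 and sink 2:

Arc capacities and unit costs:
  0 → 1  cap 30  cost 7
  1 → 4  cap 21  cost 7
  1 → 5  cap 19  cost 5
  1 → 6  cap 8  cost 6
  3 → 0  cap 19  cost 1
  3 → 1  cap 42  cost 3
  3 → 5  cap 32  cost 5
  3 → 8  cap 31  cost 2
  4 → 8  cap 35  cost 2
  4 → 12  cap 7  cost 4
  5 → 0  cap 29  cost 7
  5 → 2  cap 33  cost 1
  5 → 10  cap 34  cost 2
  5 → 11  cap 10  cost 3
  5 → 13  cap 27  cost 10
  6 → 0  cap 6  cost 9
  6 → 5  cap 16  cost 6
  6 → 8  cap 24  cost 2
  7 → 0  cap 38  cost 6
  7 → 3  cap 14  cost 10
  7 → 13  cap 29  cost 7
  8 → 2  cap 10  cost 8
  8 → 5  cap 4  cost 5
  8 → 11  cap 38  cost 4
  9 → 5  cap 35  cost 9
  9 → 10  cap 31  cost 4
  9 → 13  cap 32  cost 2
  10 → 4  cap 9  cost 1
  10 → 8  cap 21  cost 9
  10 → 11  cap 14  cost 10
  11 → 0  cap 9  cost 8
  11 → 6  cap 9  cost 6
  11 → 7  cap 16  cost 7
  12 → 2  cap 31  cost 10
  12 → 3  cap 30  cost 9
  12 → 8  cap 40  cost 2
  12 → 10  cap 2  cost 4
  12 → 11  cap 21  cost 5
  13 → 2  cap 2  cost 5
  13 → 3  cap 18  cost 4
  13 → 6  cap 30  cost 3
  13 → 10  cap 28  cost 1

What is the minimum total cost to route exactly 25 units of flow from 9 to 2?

shortest-cost path #1: 9→13→2 push 2 @ unit cost 7 (adds 14)
shortest-cost path #2: 9→5→2 push 23 @ unit cost 10 (adds 230)
total cost = 244

Minimum cost for 25 units: 244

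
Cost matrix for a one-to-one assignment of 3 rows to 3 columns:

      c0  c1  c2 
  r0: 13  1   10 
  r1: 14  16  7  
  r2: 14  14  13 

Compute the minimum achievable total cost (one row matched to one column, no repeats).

Minimum assignment cost: 22

optimal assignment: row0→col1 (cost 1), row1→col2 (cost 7), row2→col0 (cost 14)
total = 1 + 7 + 14 = 22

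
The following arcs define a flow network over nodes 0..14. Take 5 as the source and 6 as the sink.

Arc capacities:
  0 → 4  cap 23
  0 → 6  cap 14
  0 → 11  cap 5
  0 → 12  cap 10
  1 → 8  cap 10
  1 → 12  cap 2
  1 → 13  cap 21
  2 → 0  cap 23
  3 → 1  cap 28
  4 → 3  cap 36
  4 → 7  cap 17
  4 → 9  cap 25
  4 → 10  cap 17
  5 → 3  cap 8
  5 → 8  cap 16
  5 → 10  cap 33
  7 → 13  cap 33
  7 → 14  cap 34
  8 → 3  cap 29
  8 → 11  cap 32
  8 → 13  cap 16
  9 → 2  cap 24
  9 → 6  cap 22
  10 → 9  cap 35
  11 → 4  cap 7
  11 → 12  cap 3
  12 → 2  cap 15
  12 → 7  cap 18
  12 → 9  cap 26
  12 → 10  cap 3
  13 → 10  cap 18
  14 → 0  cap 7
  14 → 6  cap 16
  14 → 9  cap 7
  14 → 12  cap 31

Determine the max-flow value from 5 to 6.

augment #1: 5→10→9→6 bottleneck 22, total now 22
augment #2: 5→10→9→2→0→6 bottleneck 11, total now 33
augment #3: 5→3→1→12→2→0→6 bottleneck 2, total now 35
augment #4: 5→8→11→4→7→14→6 bottleneck 7, total now 42
augment #5: 5→8→11→12→2→0→6 bottleneck 1, total now 43
augment #6: 5→8→11→12→7→14→6 bottleneck 2, total now 45
augment #7: 5→8→13→10→9→2→12→7→14→6 bottleneck 2, total now 47

Maximum flow value: 47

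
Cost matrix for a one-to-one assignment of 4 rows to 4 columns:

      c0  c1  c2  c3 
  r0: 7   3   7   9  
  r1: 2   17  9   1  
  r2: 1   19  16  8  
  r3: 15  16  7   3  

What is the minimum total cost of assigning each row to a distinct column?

optimal assignment: row0→col1 (cost 3), row1→col3 (cost 1), row2→col0 (cost 1), row3→col2 (cost 7)
total = 3 + 1 + 1 + 7 = 12

Minimum assignment cost: 12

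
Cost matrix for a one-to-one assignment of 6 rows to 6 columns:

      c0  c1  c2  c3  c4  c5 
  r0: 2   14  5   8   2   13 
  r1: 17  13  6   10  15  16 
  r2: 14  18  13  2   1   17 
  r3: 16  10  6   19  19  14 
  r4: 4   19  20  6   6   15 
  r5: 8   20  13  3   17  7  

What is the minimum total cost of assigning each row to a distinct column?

Minimum assignment cost: 31

optimal assignment: row0→col4 (cost 2), row1→col2 (cost 6), row2→col3 (cost 2), row3→col1 (cost 10), row4→col0 (cost 4), row5→col5 (cost 7)
total = 2 + 6 + 2 + 10 + 4 + 7 = 31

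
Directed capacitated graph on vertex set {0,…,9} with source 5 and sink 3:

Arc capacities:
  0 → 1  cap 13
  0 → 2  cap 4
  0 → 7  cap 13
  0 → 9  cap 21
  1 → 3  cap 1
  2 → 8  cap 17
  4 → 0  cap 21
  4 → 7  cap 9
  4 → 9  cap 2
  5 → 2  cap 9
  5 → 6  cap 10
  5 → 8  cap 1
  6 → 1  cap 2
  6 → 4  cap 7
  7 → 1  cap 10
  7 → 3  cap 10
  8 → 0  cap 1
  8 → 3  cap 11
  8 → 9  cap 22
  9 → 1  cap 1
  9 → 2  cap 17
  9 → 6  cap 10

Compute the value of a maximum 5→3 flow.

augment #1: 5→8→3 bottleneck 1, total now 1
augment #2: 5→2→8→3 bottleneck 9, total now 10
augment #3: 5→6→1→3 bottleneck 1, total now 11
augment #4: 5→6→4→7→3 bottleneck 7, total now 18

Maximum flow value: 18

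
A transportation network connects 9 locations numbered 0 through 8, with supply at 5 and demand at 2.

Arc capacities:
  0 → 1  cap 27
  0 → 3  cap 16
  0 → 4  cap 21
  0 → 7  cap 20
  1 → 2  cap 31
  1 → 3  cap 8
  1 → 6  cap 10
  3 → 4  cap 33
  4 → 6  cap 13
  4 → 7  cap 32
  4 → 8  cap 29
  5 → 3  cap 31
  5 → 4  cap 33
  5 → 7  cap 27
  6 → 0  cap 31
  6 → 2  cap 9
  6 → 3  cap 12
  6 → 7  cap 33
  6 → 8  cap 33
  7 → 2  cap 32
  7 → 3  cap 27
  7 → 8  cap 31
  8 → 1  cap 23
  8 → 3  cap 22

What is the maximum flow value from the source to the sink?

augment #1: 5→7→2 bottleneck 27, total now 27
augment #2: 5→4→6→2 bottleneck 9, total now 36
augment #3: 5→4→7→2 bottleneck 5, total now 41
augment #4: 5→4→8→1→2 bottleneck 19, total now 60
augment #5: 5→3→4→8→1→2 bottleneck 4, total now 64
augment #6: 5→3→4→6→0→1→2 bottleneck 4, total now 68

Maximum flow value: 68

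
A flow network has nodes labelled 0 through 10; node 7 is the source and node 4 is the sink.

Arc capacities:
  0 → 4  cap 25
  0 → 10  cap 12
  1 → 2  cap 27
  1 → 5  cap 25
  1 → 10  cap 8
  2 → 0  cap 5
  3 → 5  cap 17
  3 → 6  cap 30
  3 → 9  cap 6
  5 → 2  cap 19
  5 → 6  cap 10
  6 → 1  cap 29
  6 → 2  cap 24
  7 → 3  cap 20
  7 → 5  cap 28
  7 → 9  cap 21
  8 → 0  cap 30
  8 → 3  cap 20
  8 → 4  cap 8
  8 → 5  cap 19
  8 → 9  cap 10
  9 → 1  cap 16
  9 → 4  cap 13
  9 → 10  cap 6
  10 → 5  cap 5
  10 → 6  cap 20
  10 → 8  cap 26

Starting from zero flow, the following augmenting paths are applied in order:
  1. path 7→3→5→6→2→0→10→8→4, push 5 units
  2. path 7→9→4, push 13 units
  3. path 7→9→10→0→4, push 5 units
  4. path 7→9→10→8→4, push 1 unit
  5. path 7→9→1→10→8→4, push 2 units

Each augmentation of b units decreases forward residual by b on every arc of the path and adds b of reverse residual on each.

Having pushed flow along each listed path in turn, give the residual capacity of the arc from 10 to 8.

after path 1 (7→3→5→6→2→0→10→8→4, push 5): res(10,8)=21
after path 2 (7→9→4, push 13): res(10,8)=21
after path 3 (7→9→10→0→4, push 5): res(10,8)=21
after path 4 (7→9→10→8→4, push 1): res(10,8)=20
after path 5 (7→9→1→10→8→4, push 2): res(10,8)=18

Residual capacity of (10,8): 18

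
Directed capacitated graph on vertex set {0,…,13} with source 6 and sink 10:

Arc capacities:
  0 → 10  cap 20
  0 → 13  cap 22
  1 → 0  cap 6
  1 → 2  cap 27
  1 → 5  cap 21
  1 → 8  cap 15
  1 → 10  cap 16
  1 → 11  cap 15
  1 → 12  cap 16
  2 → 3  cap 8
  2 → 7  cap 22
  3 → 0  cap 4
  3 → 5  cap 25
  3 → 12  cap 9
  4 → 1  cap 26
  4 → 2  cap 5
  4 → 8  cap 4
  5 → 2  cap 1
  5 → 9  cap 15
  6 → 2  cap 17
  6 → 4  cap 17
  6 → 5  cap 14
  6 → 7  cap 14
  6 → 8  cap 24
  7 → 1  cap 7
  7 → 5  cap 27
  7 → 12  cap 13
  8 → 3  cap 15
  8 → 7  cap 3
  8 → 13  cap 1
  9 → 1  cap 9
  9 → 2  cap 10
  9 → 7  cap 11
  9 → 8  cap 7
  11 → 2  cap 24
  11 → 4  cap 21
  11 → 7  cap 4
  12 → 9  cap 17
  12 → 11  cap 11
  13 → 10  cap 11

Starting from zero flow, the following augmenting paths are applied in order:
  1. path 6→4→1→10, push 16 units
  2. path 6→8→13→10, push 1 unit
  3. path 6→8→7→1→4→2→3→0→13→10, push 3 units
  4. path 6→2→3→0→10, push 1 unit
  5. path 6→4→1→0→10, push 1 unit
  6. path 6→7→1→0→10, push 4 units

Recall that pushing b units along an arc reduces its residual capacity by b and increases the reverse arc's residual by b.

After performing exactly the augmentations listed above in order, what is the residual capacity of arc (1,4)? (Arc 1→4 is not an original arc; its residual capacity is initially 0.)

Residual capacity of (1,4): 14

after path 1 (6→4→1→10, push 16): res(1,4)=16
after path 2 (6→8→13→10, push 1): res(1,4)=16
after path 3 (6→8→7→1→4→2→3→0→13→10, push 3): res(1,4)=13
after path 4 (6→2→3→0→10, push 1): res(1,4)=13
after path 5 (6→4→1→0→10, push 1): res(1,4)=14
after path 6 (6→7→1→0→10, push 4): res(1,4)=14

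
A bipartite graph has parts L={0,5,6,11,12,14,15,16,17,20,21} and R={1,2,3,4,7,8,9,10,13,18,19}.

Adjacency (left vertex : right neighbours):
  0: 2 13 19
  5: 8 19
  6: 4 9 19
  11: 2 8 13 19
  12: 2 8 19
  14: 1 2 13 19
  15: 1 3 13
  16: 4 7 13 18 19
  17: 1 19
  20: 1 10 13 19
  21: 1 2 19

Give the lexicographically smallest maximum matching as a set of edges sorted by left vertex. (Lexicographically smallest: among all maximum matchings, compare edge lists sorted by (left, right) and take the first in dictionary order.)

|M| = 9 (so the lex-smallest maximum matching has 9 edges)
process left vertices in ascending order; for each, take the smallest-labelled available neighbour that still permits 9 edges overall, or leave it unmatched if none does
lex-smallest matching: {0-2, 5-8, 6-4, 11-13, 12-19, 14-1, 15-3, 16-7, 20-10}

Lex-smallest maximum matching: {(0,2), (5,8), (6,4), (11,13), (12,19), (14,1), (15,3), (16,7), (20,10)}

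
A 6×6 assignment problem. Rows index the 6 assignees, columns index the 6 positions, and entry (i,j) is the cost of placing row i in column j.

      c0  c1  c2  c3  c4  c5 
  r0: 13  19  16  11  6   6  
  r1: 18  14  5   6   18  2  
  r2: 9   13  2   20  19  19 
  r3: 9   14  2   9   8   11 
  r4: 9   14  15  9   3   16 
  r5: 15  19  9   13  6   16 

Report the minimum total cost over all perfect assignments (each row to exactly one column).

optimal assignment: row0→col5 (cost 6), row1→col3 (cost 6), row2→col1 (cost 13), row3→col2 (cost 2), row4→col0 (cost 9), row5→col4 (cost 6)
total = 6 + 6 + 13 + 2 + 9 + 6 = 42

Minimum assignment cost: 42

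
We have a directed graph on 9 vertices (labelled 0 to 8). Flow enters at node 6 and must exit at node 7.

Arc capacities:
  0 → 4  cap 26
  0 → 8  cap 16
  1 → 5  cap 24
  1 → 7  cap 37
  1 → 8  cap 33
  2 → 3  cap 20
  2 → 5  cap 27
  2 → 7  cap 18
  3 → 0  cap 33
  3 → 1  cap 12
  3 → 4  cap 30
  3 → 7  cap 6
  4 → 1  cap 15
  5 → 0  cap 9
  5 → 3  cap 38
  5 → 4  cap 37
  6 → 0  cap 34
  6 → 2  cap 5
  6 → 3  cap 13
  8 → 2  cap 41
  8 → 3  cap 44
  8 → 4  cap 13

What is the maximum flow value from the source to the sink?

Maximum flow value: 49

augment #1: 6→2→7 bottleneck 5, total now 5
augment #2: 6→3→7 bottleneck 6, total now 11
augment #3: 6→3→1→7 bottleneck 7, total now 18
augment #4: 6→0→4→1→7 bottleneck 15, total now 33
augment #5: 6→0→8→2→7 bottleneck 13, total now 46
augment #6: 6→0→8→3→1→7 bottleneck 3, total now 49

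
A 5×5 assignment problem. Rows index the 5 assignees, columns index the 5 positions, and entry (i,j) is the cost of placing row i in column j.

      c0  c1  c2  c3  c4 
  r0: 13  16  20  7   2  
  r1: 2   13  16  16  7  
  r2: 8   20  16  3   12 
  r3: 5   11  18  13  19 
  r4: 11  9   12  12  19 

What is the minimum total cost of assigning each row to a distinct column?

Minimum assignment cost: 30

optimal assignment: row0→col4 (cost 2), row1→col0 (cost 2), row2→col3 (cost 3), row3→col1 (cost 11), row4→col2 (cost 12)
total = 2 + 2 + 3 + 11 + 12 = 30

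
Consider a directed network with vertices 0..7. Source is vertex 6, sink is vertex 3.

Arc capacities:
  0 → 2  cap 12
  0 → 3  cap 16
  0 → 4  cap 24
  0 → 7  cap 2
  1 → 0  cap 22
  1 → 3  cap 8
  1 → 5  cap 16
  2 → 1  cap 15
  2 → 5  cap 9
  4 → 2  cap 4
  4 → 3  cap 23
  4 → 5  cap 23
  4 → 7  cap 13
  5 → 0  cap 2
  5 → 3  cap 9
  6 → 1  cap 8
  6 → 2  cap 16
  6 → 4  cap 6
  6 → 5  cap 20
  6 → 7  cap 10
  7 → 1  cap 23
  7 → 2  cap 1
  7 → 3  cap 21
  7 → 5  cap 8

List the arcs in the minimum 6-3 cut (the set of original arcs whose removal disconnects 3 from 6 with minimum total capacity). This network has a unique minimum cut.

Min-cut arcs: {(2,1), (5,0), (5,3), (6,1), (6,4), (6,7)} (total capacity 50)

augment #1: 6→1→3 push 8
augment #2: 6→4→3 push 6
augment #3: 6→5→3 push 9
augment #4: 6→7→3 push 10
augment #5: 6→5→0→3 push 2
augment #6: 6→2→1→0→3 push 14
augment #7: 6→2→1→0→4→3 push 1
max flow = 50; residual-reachable set from 6 gives S-side
cut edges (S→T): {(2,1), (5,0), (5,3), (6,1), (6,4), (6,7)} total cap 50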